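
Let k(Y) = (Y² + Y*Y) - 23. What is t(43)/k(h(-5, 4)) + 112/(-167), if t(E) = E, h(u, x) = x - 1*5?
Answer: -9533/3507 ≈ -2.7183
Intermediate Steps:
h(u, x) = -5 + x (h(u, x) = x - 5 = -5 + x)
k(Y) = -23 + 2*Y² (k(Y) = (Y² + Y²) - 23 = 2*Y² - 23 = -23 + 2*Y²)
t(43)/k(h(-5, 4)) + 112/(-167) = 43/(-23 + 2*(-5 + 4)²) + 112/(-167) = 43/(-23 + 2*(-1)²) + 112*(-1/167) = 43/(-23 + 2*1) - 112/167 = 43/(-23 + 2) - 112/167 = 43/(-21) - 112/167 = 43*(-1/21) - 112/167 = -43/21 - 112/167 = -9533/3507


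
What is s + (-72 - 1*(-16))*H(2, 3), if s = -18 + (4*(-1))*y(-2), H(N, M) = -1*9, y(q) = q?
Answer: 494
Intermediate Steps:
H(N, M) = -9
s = -10 (s = -18 + (4*(-1))*(-2) = -18 - 4*(-2) = -18 + 8 = -10)
s + (-72 - 1*(-16))*H(2, 3) = -10 + (-72 - 1*(-16))*(-9) = -10 + (-72 + 16)*(-9) = -10 - 56*(-9) = -10 + 504 = 494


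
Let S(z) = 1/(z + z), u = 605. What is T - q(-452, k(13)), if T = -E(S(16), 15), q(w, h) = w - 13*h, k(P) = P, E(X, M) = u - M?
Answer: 31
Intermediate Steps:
S(z) = 1/(2*z)
E(X, M) = 605 - M
T = -590 (T = -(605 - 1*15) = -(605 - 15) = -1*590 = -590)
T - q(-452, k(13)) = -590 - (-452 - 13*13) = -590 - (-452 - 169) = -590 - 1*(-621) = -590 + 621 = 31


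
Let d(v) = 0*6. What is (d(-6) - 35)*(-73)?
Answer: 2555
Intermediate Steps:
d(v) = 0
(d(-6) - 35)*(-73) = (0 - 35)*(-73) = -35*(-73) = 2555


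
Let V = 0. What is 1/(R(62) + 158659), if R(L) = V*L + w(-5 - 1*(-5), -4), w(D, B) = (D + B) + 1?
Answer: 1/158656 ≈ 6.3029e-6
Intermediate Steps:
w(D, B) = 1 + B + D (w(D, B) = (B + D) + 1 = 1 + B + D)
R(L) = -3 (R(L) = 0*L + (1 - 4 + (-5 - 1*(-5))) = 0 + (1 - 4 + (-5 + 5)) = 0 + (1 - 4 + 0) = 0 - 3 = -3)
1/(R(62) + 158659) = 1/(-3 + 158659) = 1/158656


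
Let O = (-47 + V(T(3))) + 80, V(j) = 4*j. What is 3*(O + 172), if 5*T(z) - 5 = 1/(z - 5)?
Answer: 3129/5 ≈ 625.80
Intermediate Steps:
T(z) = 1 + 1/(5*(-5 + z)) (T(z) = 1 + 1/(5*(z - 5)) = 1 + 1/(5*(-5 + z)))
O = 183/5 (O = (-47 + 4*((-24/5 + 3)/(-5 + 3))) + 80 = (-47 + 4*(-9/5/(-2))) + 80 = (-47 + 4*(-1/2*(-9/5))) + 80 = (-47 + 4*(9/10)) + 80 = (-47 + 18/5) + 80 = -217/5 + 80 = 183/5 ≈ 36.600)
3*(O + 172) = 3*(183/5 + 172) = 3*(1043/5) = 3129/5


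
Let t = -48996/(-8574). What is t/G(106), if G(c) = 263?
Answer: 8166/375827 ≈ 0.021728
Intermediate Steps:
t = 8166/1429 (t = -48996*(-1/8574) = 8166/1429 ≈ 5.7145)
t/G(106) = (8166/1429)/263 = (8166/1429)*(1/263) = 8166/375827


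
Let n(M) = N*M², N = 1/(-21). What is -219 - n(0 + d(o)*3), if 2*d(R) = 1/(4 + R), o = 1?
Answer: -153297/700 ≈ -219.00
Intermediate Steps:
d(R) = 1/(2*(4 + R))
N = -1/21 ≈ -0.047619
n(M) = -M²/21
-219 - n(0 + d(o)*3) = -219 - (-1)*(0 + (1/(2*(4 + 1)))*3)²/21 = -219 - (-1)*(0 + ((½)/5)*3)²/21 = -219 - (-1)*(0 + ((½)*(⅕))*3)²/21 = -219 - (-1)*(0 + (⅒)*3)²/21 = -219 - (-1)*(0 + 3/10)²/21 = -219 - (-1)*(3/10)²/21 = -219 - (-1)*9/(21*100) = -219 - 1*(-3/700) = -219 + 3/700 = -153297/700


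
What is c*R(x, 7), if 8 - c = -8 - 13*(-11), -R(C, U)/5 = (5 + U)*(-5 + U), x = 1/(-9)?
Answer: 15240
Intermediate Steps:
x = -1/9 ≈ -0.11111
R(C, U) = -5*(-5 + U)*(5 + U) (R(C, U) = -5*(5 + U)*(-5 + U) = -5*(-5 + U)*(5 + U))
c = -127 (c = 8 - (-8 - 13*(-11)) = 8 - (-8 + 143) = 8 - 1*135 = 8 - 135 = -127)
c*R(x, 7) = -127*(125 - 5*7**2) = -127*(125 - 5*49) = -127*(125 - 245) = -127*(-120) = 15240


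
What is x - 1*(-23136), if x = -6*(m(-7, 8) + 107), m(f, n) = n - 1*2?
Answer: 22458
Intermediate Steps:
m(f, n) = -2 + n (m(f, n) = n - 2 = -2 + n)
x = -678 (x = -6*((-2 + 8) + 107) = -6*(6 + 107) = -6*113 = -678)
x - 1*(-23136) = -678 - 1*(-23136) = -678 + 23136 = 22458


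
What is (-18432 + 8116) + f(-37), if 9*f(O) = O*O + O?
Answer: -10168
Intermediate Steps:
f(O) = O/9 + O**2/9 (f(O) = (O*O + O)/9 = (O**2 + O)/9 = (O + O**2)/9 = O/9 + O**2/9)
(-18432 + 8116) + f(-37) = (-18432 + 8116) + (1/9)*(-37)*(1 - 37) = -10316 + (1/9)*(-37)*(-36) = -10316 + 148 = -10168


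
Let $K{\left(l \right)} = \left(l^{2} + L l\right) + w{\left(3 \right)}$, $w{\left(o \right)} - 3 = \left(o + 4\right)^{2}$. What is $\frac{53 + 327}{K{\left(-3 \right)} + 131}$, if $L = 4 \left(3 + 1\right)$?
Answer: $\frac{95}{36} \approx 2.6389$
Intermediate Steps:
$w{\left(o \right)} = 3 + \left(4 + o\right)^{2}$ ($w{\left(o \right)} = 3 + \left(o + 4\right)^{2} = 3 + \left(4 + o\right)^{2}$)
$L = 16$ ($L = 4 \cdot 4 = 16$)
$K{\left(l \right)} = 52 + l^{2} + 16 l$ ($K{\left(l \right)} = \left(l^{2} + 16 l\right) + \left(3 + \left(4 + 3\right)^{2}\right) = \left(l^{2} + 16 l\right) + \left(3 + 7^{2}\right) = \left(l^{2} + 16 l\right) + \left(3 + 49\right) = \left(l^{2} + 16 l\right) + 52 = 52 + l^{2} + 16 l$)
$\frac{53 + 327}{K{\left(-3 \right)} + 131} = \frac{53 + 327}{\left(52 + \left(-3\right)^{2} + 16 \left(-3\right)\right) + 131} = \frac{380}{\left(52 + 9 - 48\right) + 131} = \frac{380}{13 + 131} = \frac{380}{144} = 380 \cdot \frac{1}{144} = \frac{95}{36}$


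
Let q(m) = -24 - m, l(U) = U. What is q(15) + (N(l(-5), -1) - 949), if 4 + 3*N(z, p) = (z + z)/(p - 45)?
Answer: -22753/23 ≈ -989.26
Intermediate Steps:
N(z, p) = -4/3 + 2*z/(3*(-45 + p)) (N(z, p) = -4/3 + ((z + z)/(p - 45))/3 = -4/3 + ((2*z)/(-45 + p))/3 = -4/3 + (2*z/(-45 + p))/3 = -4/3 + 2*z/(3*(-45 + p)))
q(15) + (N(l(-5), -1) - 949) = (-24 - 1*15) + (2*(90 - 5 - 2*(-1))/(3*(-45 - 1)) - 949) = (-24 - 15) + ((⅔)*(90 - 5 + 2)/(-46) - 949) = -39 + ((⅔)*(-1/46)*87 - 949) = -39 + (-29/23 - 949) = -39 - 21856/23 = -22753/23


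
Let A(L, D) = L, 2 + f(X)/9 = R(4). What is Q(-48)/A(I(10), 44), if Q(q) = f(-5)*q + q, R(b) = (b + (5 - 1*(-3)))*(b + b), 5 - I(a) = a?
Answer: 40656/5 ≈ 8131.2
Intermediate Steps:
I(a) = 5 - a
R(b) = 2*b*(8 + b) (R(b) = (b + (5 + 3))*(2*b) = (b + 8)*(2*b) = (8 + b)*(2*b) = 2*b*(8 + b))
f(X) = 846 (f(X) = -18 + 9*(2*4*(8 + 4)) = -18 + 9*(2*4*12) = -18 + 9*96 = -18 + 864 = 846)
Q(q) = 847*q (Q(q) = 846*q + q = 847*q)
Q(-48)/A(I(10), 44) = (847*(-48))/(5 - 1*10) = -40656/(5 - 10) = -40656/(-5) = -40656*(-⅕) = 40656/5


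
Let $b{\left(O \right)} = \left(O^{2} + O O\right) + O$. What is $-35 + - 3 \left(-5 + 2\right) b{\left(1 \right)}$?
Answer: $-8$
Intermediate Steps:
$b{\left(O \right)} = O + 2 O^{2}$ ($b{\left(O \right)} = \left(O^{2} + O^{2}\right) + O = 2 O^{2} + O = O + 2 O^{2}$)
$-35 + - 3 \left(-5 + 2\right) b{\left(1 \right)} = -35 + - 3 \left(-5 + 2\right) 1 \left(1 + 2 \cdot 1\right) = -35 + \left(-3\right) \left(-3\right) 1 \left(1 + 2\right) = -35 + 9 \cdot 1 \cdot 3 = -35 + 9 \cdot 3 = -35 + 27 = -8$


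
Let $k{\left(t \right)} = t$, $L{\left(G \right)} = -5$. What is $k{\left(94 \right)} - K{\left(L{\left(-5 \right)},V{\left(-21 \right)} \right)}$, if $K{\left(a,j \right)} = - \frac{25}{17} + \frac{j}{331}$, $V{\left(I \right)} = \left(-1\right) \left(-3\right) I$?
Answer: $\frac{538284}{5627} \approx 95.661$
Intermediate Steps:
$V{\left(I \right)} = 3 I$
$K{\left(a,j \right)} = - \frac{25}{17} + \frac{j}{331}$ ($K{\left(a,j \right)} = \left(-25\right) \frac{1}{17} + j \frac{1}{331} = - \frac{25}{17} + \frac{j}{331}$)
$k{\left(94 \right)} - K{\left(L{\left(-5 \right)},V{\left(-21 \right)} \right)} = 94 - \left(- \frac{25}{17} + \frac{3 \left(-21\right)}{331}\right) = 94 - \left(- \frac{25}{17} + \frac{1}{331} \left(-63\right)\right) = 94 - \left(- \frac{25}{17} - \frac{63}{331}\right) = 94 - - \frac{9346}{5627} = 94 + \frac{9346}{5627} = \frac{538284}{5627}$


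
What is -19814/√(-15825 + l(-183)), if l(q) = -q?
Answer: 9907*I*√1738/2607 ≈ 158.43*I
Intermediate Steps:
-19814/√(-15825 + l(-183)) = -19814/√(-15825 - 1*(-183)) = -19814/√(-15825 + 183) = -19814*(-I*√1738/5214) = -(-9907)*I*√1738/2607 = 9907*I*√1738/2607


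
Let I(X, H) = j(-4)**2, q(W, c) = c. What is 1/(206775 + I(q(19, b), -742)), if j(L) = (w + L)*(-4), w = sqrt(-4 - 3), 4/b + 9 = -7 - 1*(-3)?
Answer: I/(128*sqrt(7) + 206919*I) ≈ 4.8328e-6 + 7.9096e-9*I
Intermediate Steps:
b = -4/13 (b = 4/(-9 + (-7 - 1*(-3))) = 4/(-9 + (-7 + 3)) = 4/(-9 - 4) = 4/(-13) = 4*(-1/13) = -4/13 ≈ -0.30769)
w = I*sqrt(7) (w = sqrt(-7) = I*sqrt(7) ≈ 2.6458*I)
j(L) = -4*L - 4*I*sqrt(7) (j(L) = (I*sqrt(7) + L)*(-4) = (L + I*sqrt(7))*(-4) = -4*L - 4*I*sqrt(7))
I(X, H) = (16 - 4*I*sqrt(7))**2 (I(X, H) = (-4*(-4) - 4*I*sqrt(7))**2 = (16 - 4*I*sqrt(7))**2)
1/(206775 + I(q(19, b), -742)) = 1/(206775 + (144 - 128*I*sqrt(7))) = 1/(206919 - 128*I*sqrt(7))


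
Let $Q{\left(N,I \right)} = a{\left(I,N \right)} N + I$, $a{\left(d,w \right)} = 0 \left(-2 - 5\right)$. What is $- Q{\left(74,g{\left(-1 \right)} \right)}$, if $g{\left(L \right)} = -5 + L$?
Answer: $6$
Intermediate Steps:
$a{\left(d,w \right)} = 0$ ($a{\left(d,w \right)} = 0 \left(-7\right) = 0$)
$Q{\left(N,I \right)} = I$ ($Q{\left(N,I \right)} = 0 N + I = 0 + I = I$)
$- Q{\left(74,g{\left(-1 \right)} \right)} = - (-5 - 1) = \left(-1\right) \left(-6\right) = 6$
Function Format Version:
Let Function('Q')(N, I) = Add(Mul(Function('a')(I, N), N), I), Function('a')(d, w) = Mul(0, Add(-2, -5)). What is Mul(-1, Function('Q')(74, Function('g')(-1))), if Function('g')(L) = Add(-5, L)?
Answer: 6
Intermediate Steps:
Function('a')(d, w) = 0 (Function('a')(d, w) = Mul(0, -7) = 0)
Function('Q')(N, I) = I (Function('Q')(N, I) = Add(Mul(0, N), I) = Add(0, I) = I)
Mul(-1, Function('Q')(74, Function('g')(-1))) = Mul(-1, Add(-5, -1)) = Mul(-1, -6) = 6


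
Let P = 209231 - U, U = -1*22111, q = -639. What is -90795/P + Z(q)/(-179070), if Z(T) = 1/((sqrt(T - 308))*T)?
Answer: -30265/77114 - I*sqrt(947)/108361166310 ≈ -0.39247 - 2.8399e-10*I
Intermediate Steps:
U = -22111
P = 231342 (P = 209231 - 1*(-22111) = 209231 + 22111 = 231342)
Z(T) = 1/(T*sqrt(-308 + T)) (Z(T) = 1/((sqrt(-308 + T))*T) = 1/(sqrt(-308 + T)*T) = 1/(T*sqrt(-308 + T)))
-90795/P + Z(q)/(-179070) = -90795/231342 + (1/((-639)*sqrt(-308 - 639)))/(-179070) = -90795*1/231342 - (-1)*I*sqrt(947)/605133*(-1/179070) = -30265/77114 - (-1)*I*sqrt(947)/605133*(-1/179070) = -30265/77114 + (I*sqrt(947)/605133)*(-1/179070) = -30265/77114 - I*sqrt(947)/108361166310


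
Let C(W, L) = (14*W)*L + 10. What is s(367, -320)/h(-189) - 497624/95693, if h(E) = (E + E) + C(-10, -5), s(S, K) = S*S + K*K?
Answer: 1324855677/1868828 ≈ 708.92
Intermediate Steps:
s(S, K) = K**2 + S**2 (s(S, K) = S**2 + K**2 = K**2 + S**2)
C(W, L) = 10 + 14*L*W (C(W, L) = 14*L*W + 10 = 10 + 14*L*W)
h(E) = 710 + 2*E (h(E) = (E + E) + (10 + 14*(-5)*(-10)) = 2*E + (10 + 700) = 2*E + 710 = 710 + 2*E)
s(367, -320)/h(-189) - 497624/95693 = ((-320)**2 + 367**2)/(710 + 2*(-189)) - 497624/95693 = (102400 + 134689)/(710 - 378) - 497624*1/95693 = 237089/332 - 29272/5629 = 1324855677/1868828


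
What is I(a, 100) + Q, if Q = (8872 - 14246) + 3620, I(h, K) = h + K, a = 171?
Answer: -1483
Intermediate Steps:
I(h, K) = K + h
Q = -1754 (Q = -5374 + 3620 = -1754)
I(a, 100) + Q = (100 + 171) - 1754 = 271 - 1754 = -1483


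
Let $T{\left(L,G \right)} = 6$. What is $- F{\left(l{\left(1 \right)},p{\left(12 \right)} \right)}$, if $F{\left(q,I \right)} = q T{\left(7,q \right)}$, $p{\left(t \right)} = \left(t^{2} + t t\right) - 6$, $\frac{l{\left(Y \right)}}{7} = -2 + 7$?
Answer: $-210$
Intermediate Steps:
$l{\left(Y \right)} = 35$ ($l{\left(Y \right)} = 7 \left(-2 + 7\right) = 7 \cdot 5 = 35$)
$p{\left(t \right)} = -6 + 2 t^{2}$ ($p{\left(t \right)} = \left(t^{2} + t^{2}\right) - 6 = 2 t^{2} - 6 = -6 + 2 t^{2}$)
$F{\left(q,I \right)} = 6 q$ ($F{\left(q,I \right)} = q 6 = 6 q$)
$- F{\left(l{\left(1 \right)},p{\left(12 \right)} \right)} = - 6 \cdot 35 = \left(-1\right) 210 = -210$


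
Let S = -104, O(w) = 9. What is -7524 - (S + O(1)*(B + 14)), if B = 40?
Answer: -7906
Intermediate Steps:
-7524 - (S + O(1)*(B + 14)) = -7524 - (-104 + 9*(40 + 14)) = -7524 - (-104 + 9*54) = -7524 - (-104 + 486) = -7524 - 1*382 = -7524 - 382 = -7906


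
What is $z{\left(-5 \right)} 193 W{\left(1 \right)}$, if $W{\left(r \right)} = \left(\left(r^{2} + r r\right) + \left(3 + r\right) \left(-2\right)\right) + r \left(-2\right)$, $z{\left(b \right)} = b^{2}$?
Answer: $-38600$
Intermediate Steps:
$W{\left(r \right)} = -6 - 4 r + 2 r^{2}$ ($W{\left(r \right)} = \left(\left(r^{2} + r^{2}\right) - \left(6 + 2 r\right)\right) - 2 r = \left(2 r^{2} - \left(6 + 2 r\right)\right) - 2 r = \left(-6 - 2 r + 2 r^{2}\right) - 2 r = -6 - 4 r + 2 r^{2}$)
$z{\left(-5 \right)} 193 W{\left(1 \right)} = \left(-5\right)^{2} \cdot 193 \left(-6 - 4 + 2 \cdot 1^{2}\right) = 25 \cdot 193 \left(-6 - 4 + 2 \cdot 1\right) = 4825 \left(-6 - 4 + 2\right) = 4825 \left(-8\right) = -38600$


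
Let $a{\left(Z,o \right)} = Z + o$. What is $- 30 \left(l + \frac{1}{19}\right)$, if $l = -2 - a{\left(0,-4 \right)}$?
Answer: $- \frac{1170}{19} \approx -61.579$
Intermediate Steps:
$l = 2$ ($l = -2 - \left(0 - 4\right) = -2 - -4 = -2 + 4 = 2$)
$- 30 \left(l + \frac{1}{19}\right) = - 30 \left(2 + \frac{1}{19}\right) = \left(-30\right) \frac{39}{19} = - \frac{1170}{19}$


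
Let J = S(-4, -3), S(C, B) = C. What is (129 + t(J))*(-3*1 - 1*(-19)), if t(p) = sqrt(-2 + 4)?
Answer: 2064 + 16*sqrt(2) ≈ 2086.6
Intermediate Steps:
J = -4
t(p) = sqrt(2)
(129 + t(J))*(-3*1 - 1*(-19)) = (129 + sqrt(2))*(-3*1 - 1*(-19)) = (129 + sqrt(2))*(-3 + 19) = (129 + sqrt(2))*16 = 2064 + 16*sqrt(2)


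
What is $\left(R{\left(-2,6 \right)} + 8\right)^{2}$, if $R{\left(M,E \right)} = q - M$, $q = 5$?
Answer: $225$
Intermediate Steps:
$R{\left(M,E \right)} = 5 - M$
$\left(R{\left(-2,6 \right)} + 8\right)^{2} = \left(\left(5 - -2\right) + 8\right)^{2} = \left(\left(5 + 2\right) + 8\right)^{2} = \left(7 + 8\right)^{2} = 15^{2} = 225$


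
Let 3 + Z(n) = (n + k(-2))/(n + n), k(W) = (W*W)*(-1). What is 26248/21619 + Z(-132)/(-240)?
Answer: 104828459/85611240 ≈ 1.2245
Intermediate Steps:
k(W) = -W² (k(W) = W²*(-1) = -W²)
Z(n) = -3 + (-4 + n)/(2*n) (Z(n) = -3 + (n - 1*(-2)²)/(n + n) = -3 + (n - 1*4)/((2*n)) = -3 + (n - 4)*(1/(2*n)) = -3 + (-4 + n)*(1/(2*n)) = -3 + (-4 + n)/(2*n))
26248/21619 + Z(-132)/(-240) = 26248/21619 + (-5/2 - 2/(-132))/(-240) = 26248*(1/21619) + (-5/2 - 2*(-1/132))*(-1/240) = 26248/21619 + (-5/2 + 1/66)*(-1/240) = 26248/21619 - 82/33*(-1/240) = 26248/21619 + 41/3960 = 104828459/85611240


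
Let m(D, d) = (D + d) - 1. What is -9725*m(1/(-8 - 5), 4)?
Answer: -369550/13 ≈ -28427.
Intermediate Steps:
m(D, d) = -1 + D + d
-9725*m(1/(-8 - 5), 4) = -9725*(-1 + 1/(-8 - 5) + 4) = -9725*(-1 + 1/(-13) + 4) = -9725*(-1 - 1/13 + 4) = -9725*38/13 = -369550/13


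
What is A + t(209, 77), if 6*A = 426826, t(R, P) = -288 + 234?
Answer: 213251/3 ≈ 71084.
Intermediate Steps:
t(R, P) = -54
A = 213413/3 (A = (⅙)*426826 = 213413/3 ≈ 71138.)
A + t(209, 77) = 213413/3 - 54 = 213251/3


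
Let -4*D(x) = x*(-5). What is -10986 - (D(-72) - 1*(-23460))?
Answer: -34356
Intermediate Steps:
D(x) = 5*x/4 (D(x) = -x*(-5)/4 = -(-5)*x/4 = 5*x/4)
-10986 - (D(-72) - 1*(-23460)) = -10986 - ((5/4)*(-72) - 1*(-23460)) = -10986 - (-90 + 23460) = -10986 - 1*23370 = -10986 - 23370 = -34356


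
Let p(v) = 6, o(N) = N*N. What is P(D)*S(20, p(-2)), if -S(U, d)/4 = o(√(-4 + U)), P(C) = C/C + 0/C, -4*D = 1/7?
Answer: -64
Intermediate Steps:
D = -1/28 (D = -¼/7 = -¼*⅐ = -1/28 ≈ -0.035714)
P(C) = 1 (P(C) = 1 + 0 = 1)
o(N) = N²
S(U, d) = 16 - 4*U (S(U, d) = -(-16 + 4*U) = -4*(-4 + U) = 16 - 4*U)
P(D)*S(20, p(-2)) = 1*(16 - 4*20) = 1*(16 - 80) = 1*(-64) = -64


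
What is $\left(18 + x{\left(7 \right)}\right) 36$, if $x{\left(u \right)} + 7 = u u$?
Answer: $2160$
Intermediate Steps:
$x{\left(u \right)} = -7 + u^{2}$ ($x{\left(u \right)} = -7 + u u = -7 + u^{2}$)
$\left(18 + x{\left(7 \right)}\right) 36 = \left(18 - \left(7 - 7^{2}\right)\right) 36 = \left(18 + \left(-7 + 49\right)\right) 36 = \left(18 + 42\right) 36 = 60 \cdot 36 = 2160$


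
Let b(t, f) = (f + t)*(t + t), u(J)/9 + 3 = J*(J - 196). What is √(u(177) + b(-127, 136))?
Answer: 6*I*√905 ≈ 180.5*I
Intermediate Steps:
u(J) = -27 + 9*J*(-196 + J) (u(J) = -27 + 9*(J*(J - 196)) = -27 + 9*(J*(-196 + J)) = -27 + 9*J*(-196 + J))
b(t, f) = 2*t*(f + t) (b(t, f) = (f + t)*(2*t) = 2*t*(f + t))
√(u(177) + b(-127, 136)) = √((-27 - 1764*177 + 9*177²) + 2*(-127)*(136 - 127)) = √((-27 - 312228 + 9*31329) + 2*(-127)*9) = √((-27 - 312228 + 281961) - 2286) = √(-30294 - 2286) = √(-32580) = 6*I*√905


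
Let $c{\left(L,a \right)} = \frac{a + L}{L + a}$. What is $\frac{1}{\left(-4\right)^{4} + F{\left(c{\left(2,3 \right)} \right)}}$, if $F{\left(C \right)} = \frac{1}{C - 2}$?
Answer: $\frac{1}{255} \approx 0.0039216$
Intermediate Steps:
$c{\left(L,a \right)} = 1$ ($c{\left(L,a \right)} = \frac{L + a}{L + a} = 1$)
$F{\left(C \right)} = \frac{1}{-2 + C}$
$\frac{1}{\left(-4\right)^{4} + F{\left(c{\left(2,3 \right)} \right)}} = \frac{1}{\left(-4\right)^{4} + \frac{1}{-2 + 1}} = \frac{1}{256 + \frac{1}{-1}} = \frac{1}{256 - 1} = \frac{1}{255}$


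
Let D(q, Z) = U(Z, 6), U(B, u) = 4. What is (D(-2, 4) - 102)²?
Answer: 9604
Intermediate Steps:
D(q, Z) = 4
(D(-2, 4) - 102)² = (4 - 102)² = (-98)² = 9604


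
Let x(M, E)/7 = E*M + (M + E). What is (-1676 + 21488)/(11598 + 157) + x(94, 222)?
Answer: 1743145252/11755 ≈ 1.4829e+5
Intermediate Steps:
x(M, E) = 7*E + 7*M + 7*E*M (x(M, E) = 7*(E*M + (M + E)) = 7*(E*M + (E + M)) = 7*(E + M + E*M) = 7*E + 7*M + 7*E*M)
(-1676 + 21488)/(11598 + 157) + x(94, 222) = (-1676 + 21488)/(11598 + 157) + (7*222 + 7*94 + 7*222*94) = 19812/11755 + (1554 + 658 + 146076) = 19812*(1/11755) + 148288 = 19812/11755 + 148288 = 1743145252/11755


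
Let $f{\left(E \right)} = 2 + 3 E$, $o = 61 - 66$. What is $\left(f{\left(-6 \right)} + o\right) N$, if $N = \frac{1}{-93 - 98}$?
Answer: $\frac{21}{191} \approx 0.10995$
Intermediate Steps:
$o = -5$
$N = - \frac{1}{191}$ ($N = \frac{1}{-191} = - \frac{1}{191} \approx -0.0052356$)
$\left(f{\left(-6 \right)} + o\right) N = \left(\left(2 + 3 \left(-6\right)\right) - 5\right) \left(- \frac{1}{191}\right) = \left(\left(2 - 18\right) - 5\right) \left(- \frac{1}{191}\right) = \left(-16 - 5\right) \left(- \frac{1}{191}\right) = \left(-21\right) \left(- \frac{1}{191}\right) = \frac{21}{191}$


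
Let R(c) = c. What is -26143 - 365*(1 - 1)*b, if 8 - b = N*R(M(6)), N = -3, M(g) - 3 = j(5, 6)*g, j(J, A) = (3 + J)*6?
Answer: -26143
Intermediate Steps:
j(J, A) = 18 + 6*J
M(g) = 3 + 48*g (M(g) = 3 + (18 + 6*5)*g = 3 + (18 + 30)*g = 3 + 48*g)
b = 881 (b = 8 - (-3)*(3 + 48*6) = 8 - (-3)*(3 + 288) = 8 - (-3)*291 = 8 - 1*(-873) = 8 + 873 = 881)
-26143 - 365*(1 - 1)*b = -26143 - 365*(1 - 1)*881 = -26143 - 0*881 = -26143 - 365*0 = -26143 + 0 = -26143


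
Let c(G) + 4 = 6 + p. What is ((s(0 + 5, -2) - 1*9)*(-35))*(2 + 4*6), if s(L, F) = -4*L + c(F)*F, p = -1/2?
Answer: 29120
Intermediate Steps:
p = -½ (p = -1*½ = -½ ≈ -0.50000)
c(G) = 3/2 (c(G) = -4 + (6 - ½) = -4 + 11/2 = 3/2)
s(L, F) = -4*L + 3*F/2
((s(0 + 5, -2) - 1*9)*(-35))*(2 + 4*6) = (((-4*(0 + 5) + (3/2)*(-2)) - 1*9)*(-35))*(2 + 4*6) = (((-4*5 - 3) - 9)*(-35))*(2 + 24) = (((-20 - 3) - 9)*(-35))*26 = ((-23 - 9)*(-35))*26 = -32*(-35)*26 = 1120*26 = 29120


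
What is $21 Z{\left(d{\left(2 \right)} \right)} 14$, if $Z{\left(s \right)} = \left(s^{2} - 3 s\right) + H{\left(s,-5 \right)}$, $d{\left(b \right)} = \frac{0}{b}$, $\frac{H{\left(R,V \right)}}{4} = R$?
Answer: $0$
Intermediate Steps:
$H{\left(R,V \right)} = 4 R$
$d{\left(b \right)} = 0$
$Z{\left(s \right)} = s + s^{2}$ ($Z{\left(s \right)} = \left(s^{2} - 3 s\right) + 4 s = s + s^{2}$)
$21 Z{\left(d{\left(2 \right)} \right)} 14 = 21 \cdot 0 \left(1 + 0\right) 14 = 21 \cdot 0 \cdot 1 \cdot 14 = 21 \cdot 0 \cdot 14 = 0 \cdot 14 = 0$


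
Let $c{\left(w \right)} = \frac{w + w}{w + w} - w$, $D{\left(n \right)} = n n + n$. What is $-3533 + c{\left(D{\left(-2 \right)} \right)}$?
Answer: $-3534$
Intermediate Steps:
$D{\left(n \right)} = n + n^{2}$ ($D{\left(n \right)} = n^{2} + n = n + n^{2}$)
$c{\left(w \right)} = 1 - w$ ($c{\left(w \right)} = \frac{2 w}{2 w} - w = 2 w \frac{1}{2 w} - w = 1 - w$)
$-3533 + c{\left(D{\left(-2 \right)} \right)} = -3533 + \left(1 - - 2 \left(1 - 2\right)\right) = -3533 + \left(1 - \left(-2\right) \left(-1\right)\right) = -3533 + \left(1 - 2\right) = -3533 - 1 = -3534$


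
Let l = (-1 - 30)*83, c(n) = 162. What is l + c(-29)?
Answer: -2411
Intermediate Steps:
l = -2573 (l = -31*83 = -2573)
l + c(-29) = -2573 + 162 = -2411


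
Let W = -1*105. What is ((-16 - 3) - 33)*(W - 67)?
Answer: 8944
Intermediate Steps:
W = -105
((-16 - 3) - 33)*(W - 67) = ((-16 - 3) - 33)*(-105 - 67) = (-19 - 33)*(-172) = -52*(-172) = 8944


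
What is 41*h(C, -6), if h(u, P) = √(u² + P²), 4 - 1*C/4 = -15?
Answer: 82*√1453 ≈ 3125.7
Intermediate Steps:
C = 76 (C = 16 - 4*(-15) = 16 + 60 = 76)
h(u, P) = √(P² + u²)
41*h(C, -6) = 41*√((-6)² + 76²) = 41*√(36 + 5776) = 41*√5812 = 41*(2*√1453) = 82*√1453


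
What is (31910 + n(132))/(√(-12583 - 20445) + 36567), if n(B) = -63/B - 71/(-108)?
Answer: 77012730761/88253782122 - 18954647*I*√8257/397142019549 ≈ 0.87263 - 0.0043369*I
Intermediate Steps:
n(B) = 71/108 - 63/B (n(B) = -63/B - 71*(-1/108) = -63/B + 71/108 = 71/108 - 63/B)
(31910 + n(132))/(√(-12583 - 20445) + 36567) = (31910 + (71/108 - 63/132))/(√(-12583 - 20445) + 36567) = (31910 + (71/108 - 63*1/132))/(√(-33028) + 36567) = (31910 + (71/108 - 21/44))/(2*I*√8257 + 36567) = (31910 + 107/594)/(36567 + 2*I*√8257) = 18954647/(594*(36567 + 2*I*√8257))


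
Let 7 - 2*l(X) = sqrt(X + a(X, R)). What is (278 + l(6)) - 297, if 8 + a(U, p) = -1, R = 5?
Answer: -31/2 - I*sqrt(3)/2 ≈ -15.5 - 0.86602*I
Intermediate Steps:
a(U, p) = -9 (a(U, p) = -8 - 1 = -9)
l(X) = 7/2 - sqrt(-9 + X)/2 (l(X) = 7/2 - sqrt(X - 9)/2 = 7/2 - sqrt(-9 + X)/2)
(278 + l(6)) - 297 = (278 + (7/2 - sqrt(-9 + 6)/2)) - 297 = (278 + (7/2 - I*sqrt(3)/2)) - 297 = (563/2 - I*sqrt(3)/2) - 297 = -31/2 - I*sqrt(3)/2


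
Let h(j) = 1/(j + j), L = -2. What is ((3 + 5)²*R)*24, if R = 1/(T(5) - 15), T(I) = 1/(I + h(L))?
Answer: -29184/281 ≈ -103.86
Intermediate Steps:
h(j) = 1/(2*j)
T(I) = 1/(-¼ + I) (T(I) = 1/(I + (½)/(-2)) = 1/(I + (½)*(-½)) = 1/(I - ¼) = 1/(-¼ + I))
R = -19/281 (R = 1/(4/(-1 + 4*5) - 15) = 1/(4/(-1 + 20) - 15) = 1/(4/19 - 15) = 1/(-281/19) = -19/281 ≈ -0.067616)
((3 + 5)²*R)*24 = ((3 + 5)²*(-19/281))*24 = (8²*(-19/281))*24 = (64*(-19/281))*24 = -1216/281*24 = -29184/281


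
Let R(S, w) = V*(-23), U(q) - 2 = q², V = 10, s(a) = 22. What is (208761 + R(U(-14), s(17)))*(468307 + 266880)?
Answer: 153309280297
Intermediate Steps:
U(q) = 2 + q²
R(S, w) = -230 (R(S, w) = 10*(-23) = -230)
(208761 + R(U(-14), s(17)))*(468307 + 266880) = (208761 - 230)*(468307 + 266880) = 208531*735187 = 153309280297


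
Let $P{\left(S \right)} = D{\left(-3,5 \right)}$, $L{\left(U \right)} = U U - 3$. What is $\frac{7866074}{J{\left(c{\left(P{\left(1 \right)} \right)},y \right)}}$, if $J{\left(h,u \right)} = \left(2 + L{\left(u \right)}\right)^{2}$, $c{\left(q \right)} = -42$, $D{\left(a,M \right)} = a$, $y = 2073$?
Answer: $\frac{3933037}{9233513969792} \approx 4.2595 \cdot 10^{-7}$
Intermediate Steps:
$L{\left(U \right)} = -3 + U^{2}$ ($L{\left(U \right)} = U^{2} - 3 = -3 + U^{2}$)
$P{\left(S \right)} = -3$
$J{\left(h,u \right)} = \left(-1 + u^{2}\right)^{2}$ ($J{\left(h,u \right)} = \left(2 + \left(-3 + u^{2}\right)\right)^{2} = \left(-1 + u^{2}\right)^{2}$)
$\frac{7866074}{J{\left(c{\left(P{\left(1 \right)} \right)},y \right)}} = \frac{7866074}{\left(-1 + 2073^{2}\right)^{2}} = \frac{7866074}{\left(-1 + 4297329\right)^{2}} = \frac{7866074}{4297328^{2}} = \frac{7866074}{18467027939584} = 7866074 \cdot \frac{1}{18467027939584} = \frac{3933037}{9233513969792}$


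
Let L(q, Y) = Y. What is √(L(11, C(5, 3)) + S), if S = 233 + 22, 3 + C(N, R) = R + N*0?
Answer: √255 ≈ 15.969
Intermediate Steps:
C(N, R) = -3 + R (C(N, R) = -3 + (R + N*0) = -3 + (R + 0) = -3 + R)
S = 255
√(L(11, C(5, 3)) + S) = √((-3 + 3) + 255) = √(0 + 255) = √255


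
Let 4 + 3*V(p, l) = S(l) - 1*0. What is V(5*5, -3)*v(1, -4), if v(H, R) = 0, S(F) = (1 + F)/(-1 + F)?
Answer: 0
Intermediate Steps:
S(F) = (1 + F)/(-1 + F)
V(p, l) = -4/3 + (1 + l)/(3*(-1 + l)) (V(p, l) = -4/3 + ((1 + l)/(-1 + l) - 1*0)/3 = -4/3 + ((1 + l)/(-1 + l) + 0)/3 = -4/3 + ((1 + l)/(-1 + l))/3 = -4/3 + (1 + l)/(3*(-1 + l)))
V(5*5, -3)*v(1, -4) = ((5/3 - 1*(-3))/(-1 - 3))*0 = ((5/3 + 3)/(-4))*0 = -1/4*14/3*0 = -7/6*0 = 0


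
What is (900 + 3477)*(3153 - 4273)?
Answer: -4902240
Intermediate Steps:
(900 + 3477)*(3153 - 4273) = 4377*(-1120) = -4902240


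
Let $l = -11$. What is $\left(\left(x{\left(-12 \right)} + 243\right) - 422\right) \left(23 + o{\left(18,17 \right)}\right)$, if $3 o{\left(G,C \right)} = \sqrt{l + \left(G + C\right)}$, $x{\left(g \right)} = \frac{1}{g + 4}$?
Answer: $- \frac{32959}{8} - \frac{1433 \sqrt{6}}{12} \approx -4412.4$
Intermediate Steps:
$x{\left(g \right)} = \frac{1}{4 + g}$
$o{\left(G,C \right)} = \frac{\sqrt{-11 + C + G}}{3}$ ($o{\left(G,C \right)} = \frac{\sqrt{-11 + \left(G + C\right)}}{3} = \frac{\sqrt{-11 + \left(C + G\right)}}{3} = \frac{\sqrt{-11 + C + G}}{3}$)
$\left(\left(x{\left(-12 \right)} + 243\right) - 422\right) \left(23 + o{\left(18,17 \right)}\right) = \left(\left(\frac{1}{4 - 12} + 243\right) - 422\right) \left(23 + \frac{\sqrt{-11 + 17 + 18}}{3}\right) = \left(\left(\frac{1}{-8} + 243\right) - 422\right) \left(23 + \frac{\sqrt{24}}{3}\right) = \left(\left(- \frac{1}{8} + 243\right) - 422\right) \left(23 + \frac{2 \sqrt{6}}{3}\right) = \left(\frac{1943}{8} - 422\right) \left(23 + \frac{2 \sqrt{6}}{3}\right) = - \frac{1433 \left(23 + \frac{2 \sqrt{6}}{3}\right)}{8} = - \frac{32959}{8} - \frac{1433 \sqrt{6}}{12}$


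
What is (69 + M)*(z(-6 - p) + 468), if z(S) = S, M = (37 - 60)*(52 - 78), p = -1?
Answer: 308821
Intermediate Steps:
M = 598 (M = -23*(-26) = 598)
(69 + M)*(z(-6 - p) + 468) = (69 + 598)*((-6 - 1*(-1)) + 468) = 667*((-6 + 1) + 468) = 667*(-5 + 468) = 667*463 = 308821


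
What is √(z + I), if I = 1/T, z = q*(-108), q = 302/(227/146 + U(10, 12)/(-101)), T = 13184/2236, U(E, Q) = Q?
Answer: I*√2285883793376302/317240 ≈ 150.71*I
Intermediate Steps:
T = 3296/559 (T = 13184*(1/2236) = 3296/559 ≈ 5.8962)
q = 4453292/21175 (q = 302/(227/146 + 12/(-101)) = 302/(227*(1/146) + 12*(-1/101)) = 302/(227/146 - 12/101) = 302/(21175/14746) = 302*(14746/21175) = 4453292/21175 ≈ 210.31)
z = -480955536/21175 (z = (4453292/21175)*(-108) = -480955536/21175 ≈ -22713.)
I = 559/3296 (I = 1/(3296/559) = 559/3296 ≈ 0.16960)
√(z + I) = √(-480955536/21175 + 559/3296) = √(-1585217609831/69792800) = I*√2285883793376302/317240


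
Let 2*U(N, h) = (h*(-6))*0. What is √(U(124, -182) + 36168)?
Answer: 2*√9042 ≈ 190.18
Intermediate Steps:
U(N, h) = 0 (U(N, h) = ((h*(-6))*0)/2 = (-6*h*0)/2 = (½)*0 = 0)
√(U(124, -182) + 36168) = √(0 + 36168) = √36168 = 2*√9042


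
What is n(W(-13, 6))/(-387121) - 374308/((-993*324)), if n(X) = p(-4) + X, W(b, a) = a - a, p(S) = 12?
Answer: 36224656621/31137303393 ≈ 1.1634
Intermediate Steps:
W(b, a) = 0
n(X) = 12 + X
n(W(-13, 6))/(-387121) - 374308/((-993*324)) = (12 + 0)/(-387121) - 374308/((-993*324)) = 12*(-1/387121) - 374308/(-321732) = -12/387121 - 374308*(-1/321732) = -12/387121 + 93577/80433 = 36224656621/31137303393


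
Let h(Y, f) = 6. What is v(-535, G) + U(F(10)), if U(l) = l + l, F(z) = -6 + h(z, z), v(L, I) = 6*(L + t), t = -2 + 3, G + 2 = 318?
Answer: -3204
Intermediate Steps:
G = 316 (G = -2 + 318 = 316)
t = 1
v(L, I) = 6 + 6*L (v(L, I) = 6*(L + 1) = 6*(1 + L) = 6 + 6*L)
F(z) = 0 (F(z) = -6 + 6 = 0)
U(l) = 2*l
v(-535, G) + U(F(10)) = (6 + 6*(-535)) + 2*0 = (6 - 3210) + 0 = -3204 + 0 = -3204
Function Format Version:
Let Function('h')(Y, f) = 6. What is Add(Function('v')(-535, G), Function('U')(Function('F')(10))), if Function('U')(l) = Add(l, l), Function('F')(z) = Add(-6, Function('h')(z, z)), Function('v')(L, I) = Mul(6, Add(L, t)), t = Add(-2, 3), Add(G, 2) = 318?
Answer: -3204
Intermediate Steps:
G = 316 (G = Add(-2, 318) = 316)
t = 1
Function('v')(L, I) = Add(6, Mul(6, L)) (Function('v')(L, I) = Mul(6, Add(L, 1)) = Mul(6, Add(1, L)) = Add(6, Mul(6, L)))
Function('F')(z) = 0 (Function('F')(z) = Add(-6, 6) = 0)
Function('U')(l) = Mul(2, l)
Add(Function('v')(-535, G), Function('U')(Function('F')(10))) = Add(Add(6, Mul(6, -535)), Mul(2, 0)) = Add(Add(6, -3210), 0) = Add(-3204, 0) = -3204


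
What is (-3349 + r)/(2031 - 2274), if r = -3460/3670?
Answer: 1229429/89181 ≈ 13.786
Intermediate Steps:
r = -346/367 (r = -3460*1/3670 = -346/367 ≈ -0.94278)
(-3349 + r)/(2031 - 2274) = (-3349 - 346/367)/(2031 - 2274) = -1229429/367/(-243) = -1229429/367*(-1/243) = 1229429/89181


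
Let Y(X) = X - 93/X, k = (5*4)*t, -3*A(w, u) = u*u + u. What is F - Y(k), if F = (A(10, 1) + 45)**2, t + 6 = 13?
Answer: 2300897/1260 ≈ 1826.1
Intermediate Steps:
t = 7 (t = -6 + 13 = 7)
A(w, u) = -u/3 - u**2/3 (A(w, u) = -(u*u + u)/3 = -(u**2 + u)/3 = -(u + u**2)/3 = -u/3 - u**2/3)
k = 140 (k = (5*4)*7 = 20*7 = 140)
F = 17689/9 (F = (-1/3*1*(1 + 1) + 45)**2 = (-1/3*1*2 + 45)**2 = (-2/3 + 45)**2 = (133/3)**2 = 17689/9 ≈ 1965.4)
F - Y(k) = 17689/9 - (140 - 93/140) = 17689/9 - 1*19507/140 = 17689/9 - 19507/140 = 2300897/1260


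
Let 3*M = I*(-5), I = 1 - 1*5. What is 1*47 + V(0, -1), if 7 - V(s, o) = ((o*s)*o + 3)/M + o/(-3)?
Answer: 3193/60 ≈ 53.217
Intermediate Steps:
I = -4 (I = 1 - 5 = -4)
M = 20/3 (M = (-4*(-5))/3 = (⅓)*20 = 20/3 ≈ 6.6667)
V(s, o) = 131/20 + o/3 - 3*s*o²/20 (V(s, o) = 7 - (((o*s)*o + 3)/(20/3) + o/(-3)) = 7 - ((s*o² + 3)*(3/20) + o*(-⅓)) = 7 - ((3 + s*o²)*(3/20) - o/3) = 7 - ((9/20 + 3*s*o²/20) - o/3) = 7 - (9/20 - o/3 + 3*s*o²/20) = 7 + (-9/20 + o/3 - 3*s*o²/20) = 131/20 + o/3 - 3*s*o²/20)
1*47 + V(0, -1) = 1*47 + (131/20 + (⅓)*(-1) - 3/20*0*(-1)²) = 47 + (131/20 - ⅓ - 3/20*0*1) = 47 + (131/20 - ⅓ + 0) = 47 + 373/60 = 3193/60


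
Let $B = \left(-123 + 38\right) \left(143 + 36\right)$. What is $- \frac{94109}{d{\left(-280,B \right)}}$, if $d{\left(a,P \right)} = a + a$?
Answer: $\frac{94109}{560} \approx 168.05$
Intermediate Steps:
$B = -15215$ ($B = \left(-85\right) 179 = -15215$)
$d{\left(a,P \right)} = 2 a$
$- \frac{94109}{d{\left(-280,B \right)}} = - \frac{94109}{2 \left(-280\right)} = - \frac{94109}{-560} = \left(-94109\right) \left(- \frac{1}{560}\right) = \frac{94109}{560}$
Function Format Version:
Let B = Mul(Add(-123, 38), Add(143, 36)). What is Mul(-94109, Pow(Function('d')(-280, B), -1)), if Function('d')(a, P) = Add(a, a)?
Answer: Rational(94109, 560) ≈ 168.05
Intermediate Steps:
B = -15215 (B = Mul(-85, 179) = -15215)
Function('d')(a, P) = Mul(2, a)
Mul(-94109, Pow(Function('d')(-280, B), -1)) = Mul(-94109, Pow(Mul(2, -280), -1)) = Mul(-94109, Pow(-560, -1)) = Mul(-94109, Rational(-1, 560)) = Rational(94109, 560)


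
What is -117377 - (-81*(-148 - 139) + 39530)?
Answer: -180154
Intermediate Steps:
-117377 - (-81*(-148 - 139) + 39530) = -117377 - (-81*(-287) + 39530) = -117377 - (23247 + 39530) = -117377 - 1*62777 = -117377 - 62777 = -180154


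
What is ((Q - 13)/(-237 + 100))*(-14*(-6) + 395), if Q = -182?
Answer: 93405/137 ≈ 681.79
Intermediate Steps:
((Q - 13)/(-237 + 100))*(-14*(-6) + 395) = ((-182 - 13)/(-237 + 100))*(-14*(-6) + 395) = (-195/(-137))*(84 + 395) = -195*(-1/137)*479 = (195/137)*479 = 93405/137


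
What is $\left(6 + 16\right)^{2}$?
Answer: $484$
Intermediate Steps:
$\left(6 + 16\right)^{2} = 22^{2} = 484$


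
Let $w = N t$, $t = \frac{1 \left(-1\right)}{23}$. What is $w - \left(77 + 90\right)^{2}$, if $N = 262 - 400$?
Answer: $-27883$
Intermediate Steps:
$N = -138$ ($N = 262 - 400 = -138$)
$t = - \frac{1}{23}$ ($t = \left(-1\right) \frac{1}{23} = - \frac{1}{23} \approx -0.043478$)
$w = 6$ ($w = \left(-138\right) \left(- \frac{1}{23}\right) = 6$)
$w - \left(77 + 90\right)^{2} = 6 - \left(77 + 90\right)^{2} = 6 - 167^{2} = 6 - 27889 = -27883$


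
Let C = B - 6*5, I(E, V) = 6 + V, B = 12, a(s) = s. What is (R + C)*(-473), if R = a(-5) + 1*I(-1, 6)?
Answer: 5203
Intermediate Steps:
C = -18 (C = 12 - 6*5 = 12 - 30 = -18)
R = 7 (R = -5 + 1*(6 + 6) = -5 + 1*12 = -5 + 12 = 7)
(R + C)*(-473) = (7 - 18)*(-473) = -11*(-473) = 5203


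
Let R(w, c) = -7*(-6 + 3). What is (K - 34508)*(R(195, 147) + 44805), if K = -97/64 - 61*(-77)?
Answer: -42764026413/32 ≈ -1.3364e+9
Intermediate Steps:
R(w, c) = 21 (R(w, c) = -7*(-3) = 21)
K = 300511/64 (K = -97*1/64 + 4697 = -97/64 + 4697 = 300511/64 ≈ 4695.5)
(K - 34508)*(R(195, 147) + 44805) = (300511/64 - 34508)*(21 + 44805) = -1908001/64*44826 = -42764026413/32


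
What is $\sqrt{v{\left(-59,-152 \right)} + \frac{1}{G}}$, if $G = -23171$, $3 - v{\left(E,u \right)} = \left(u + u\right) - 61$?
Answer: $\frac{\sqrt{197577425517}}{23171} \approx 19.183$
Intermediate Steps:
$v{\left(E,u \right)} = 64 - 2 u$ ($v{\left(E,u \right)} = 3 - \left(\left(u + u\right) - 61\right) = 3 - \left(2 u - 61\right) = 3 - \left(-61 + 2 u\right) = 64 - 2 u$)
$\sqrt{v{\left(-59,-152 \right)} + \frac{1}{G}} = \sqrt{\left(64 - -304\right) + \frac{1}{-23171}} = \sqrt{\left(64 + 304\right) - \frac{1}{23171}} = \sqrt{368 - \frac{1}{23171}} = \sqrt{\frac{8526927}{23171}} = \frac{\sqrt{197577425517}}{23171}$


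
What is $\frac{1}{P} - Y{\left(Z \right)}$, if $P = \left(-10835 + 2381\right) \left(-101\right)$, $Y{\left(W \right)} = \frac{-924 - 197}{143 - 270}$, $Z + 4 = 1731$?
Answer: $- \frac{957170207}{108439458} \approx -8.8268$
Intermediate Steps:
$Z = 1727$ ($Z = -4 + 1731 = 1727$)
$Y{\left(W \right)} = \frac{1121}{127}$ ($Y{\left(W \right)} = - \frac{1121}{-127} = \left(-1121\right) \left(- \frac{1}{127}\right) = \frac{1121}{127}$)
$P = 853854$ ($P = \left(-8454\right) \left(-101\right) = 853854$)
$\frac{1}{P} - Y{\left(Z \right)} = \frac{1}{853854} - \frac{1121}{127} = - \frac{957170207}{108439458}$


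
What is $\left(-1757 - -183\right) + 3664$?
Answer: $2090$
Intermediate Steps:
$\left(-1757 - -183\right) + 3664 = \left(-1757 + 183\right) + 3664 = -1574 + 3664 = 2090$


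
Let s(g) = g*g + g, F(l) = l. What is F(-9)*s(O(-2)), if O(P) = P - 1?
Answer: -54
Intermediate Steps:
O(P) = -1 + P
s(g) = g + g**2 (s(g) = g**2 + g = g + g**2)
F(-9)*s(O(-2)) = -9*(-1 - 2)*(1 + (-1 - 2)) = -(-27)*(1 - 3) = -(-27)*(-2) = -9*6 = -54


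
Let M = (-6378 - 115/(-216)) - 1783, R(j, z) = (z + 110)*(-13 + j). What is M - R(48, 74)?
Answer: -3153701/216 ≈ -14600.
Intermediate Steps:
R(j, z) = (-13 + j)*(110 + z) (R(j, z) = (110 + z)*(-13 + j) = (-13 + j)*(110 + z))
M = -1762661/216 (M = (-6378 - 115*(-1/216)) - 1783 = (-6378 + 115/216) - 1783 = -1377533/216 - 1783 = -1762661/216 ≈ -8160.5)
M - R(48, 74) = -1762661/216 - (-1430 - 13*74 + 110*48 + 48*74) = -1762661/216 - (-1430 - 962 + 5280 + 3552) = -1762661/216 - 1*6440 = -1762661/216 - 6440 = -3153701/216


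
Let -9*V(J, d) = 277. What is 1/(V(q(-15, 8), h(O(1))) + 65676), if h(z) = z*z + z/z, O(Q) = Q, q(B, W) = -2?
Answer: 9/590807 ≈ 1.5233e-5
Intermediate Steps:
h(z) = 1 + z² (h(z) = z² + 1 = 1 + z²)
V(J, d) = -277/9 (V(J, d) = -⅑*277 = -277/9)
1/(V(q(-15, 8), h(O(1))) + 65676) = 1/(-277/9 + 65676) = 1/(590807/9) = 9/590807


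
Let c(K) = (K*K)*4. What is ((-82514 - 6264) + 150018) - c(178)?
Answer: -65496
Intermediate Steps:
c(K) = 4*K² (c(K) = K²*4 = 4*K²)
((-82514 - 6264) + 150018) - c(178) = ((-82514 - 6264) + 150018) - 4*178² = (-88778 + 150018) - 4*31684 = 61240 - 1*126736 = 61240 - 126736 = -65496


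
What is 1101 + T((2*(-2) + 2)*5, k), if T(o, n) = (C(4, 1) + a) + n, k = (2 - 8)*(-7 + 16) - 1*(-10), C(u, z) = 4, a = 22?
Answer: 1083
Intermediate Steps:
k = -44 (k = -6*9 + 10 = -54 + 10 = -44)
T(o, n) = 26 + n (T(o, n) = (4 + 22) + n = 26 + n)
1101 + T((2*(-2) + 2)*5, k) = 1101 + (26 - 44) = 1101 - 18 = 1083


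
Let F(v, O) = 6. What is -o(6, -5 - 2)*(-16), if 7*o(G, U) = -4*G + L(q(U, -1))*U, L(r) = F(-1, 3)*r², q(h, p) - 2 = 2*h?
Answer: -97152/7 ≈ -13879.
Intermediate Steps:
q(h, p) = 2 + 2*h
L(r) = 6*r²
o(G, U) = -4*G/7 + 6*U*(2 + 2*U)²/7 (o(G, U) = (-4*G + (6*(2 + 2*U)²)*U)/7 = (-4*G + 6*U*(2 + 2*U)²)/7 = -4*G/7 + 6*U*(2 + 2*U)²/7)
-o(6, -5 - 2)*(-16) = -(-4/7*6 + 24*(-5 - 2)*(1 + (-5 - 2))²/7)*(-16) = -(-24/7 + (24/7)*(-7)*(1 - 7)²)*(-16) = -(-24/7 + (24/7)*(-7)*(-6)²)*(-16) = -(-24/7 + (24/7)*(-7)*36)*(-16) = -(-24/7 - 864)*(-16) = -1*(-6072/7)*(-16) = (6072/7)*(-16) = -97152/7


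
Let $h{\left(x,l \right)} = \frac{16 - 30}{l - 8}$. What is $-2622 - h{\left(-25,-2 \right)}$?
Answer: $- \frac{13117}{5} \approx -2623.4$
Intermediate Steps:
$h{\left(x,l \right)} = - \frac{14}{-8 + l}$ ($h{\left(x,l \right)} = - \frac{14}{l + \left(-12 + 4\right)} = - \frac{14}{l - 8} = - \frac{14}{-8 + l}$)
$-2622 - h{\left(-25,-2 \right)} = -2622 - - \frac{14}{-8 - 2} = -2622 - - \frac{14}{-10} = -2622 - \left(-14\right) \left(- \frac{1}{10}\right) = -2622 - \frac{7}{5} = - \frac{13117}{5}$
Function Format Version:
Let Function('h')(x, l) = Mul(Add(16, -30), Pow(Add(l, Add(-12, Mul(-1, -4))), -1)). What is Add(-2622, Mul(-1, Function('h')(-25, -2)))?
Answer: Rational(-13117, 5) ≈ -2623.4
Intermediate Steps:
Function('h')(x, l) = Mul(-14, Pow(Add(-8, l), -1)) (Function('h')(x, l) = Mul(-14, Pow(Add(l, Add(-12, 4)), -1)) = Mul(-14, Pow(Add(l, -8), -1)) = Mul(-14, Pow(Add(-8, l), -1)))
Add(-2622, Mul(-1, Function('h')(-25, -2))) = Add(-2622, Mul(-1, Mul(-14, Pow(Add(-8, -2), -1)))) = Add(-2622, Mul(-1, Mul(-14, Pow(-10, -1)))) = Add(-2622, Mul(-1, Mul(-14, Rational(-1, 10)))) = Add(-2622, Mul(-1, Rational(7, 5))) = Add(-2622, Rational(-7, 5)) = Rational(-13117, 5)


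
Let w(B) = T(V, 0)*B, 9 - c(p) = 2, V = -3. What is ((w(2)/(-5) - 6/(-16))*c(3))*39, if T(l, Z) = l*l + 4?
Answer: -52689/40 ≈ -1317.2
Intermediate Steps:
c(p) = 7 (c(p) = 9 - 1*2 = 9 - 2 = 7)
T(l, Z) = 4 + l² (T(l, Z) = l² + 4 = 4 + l²)
w(B) = 13*B (w(B) = (4 + (-3)²)*B = (4 + 9)*B = 13*B)
((w(2)/(-5) - 6/(-16))*c(3))*39 = (((13*2)/(-5) - 6/(-16))*7)*39 = ((26*(-⅕) - 6*(-1/16))*7)*39 = ((-26/5 + 3/8)*7)*39 = -193/40*7*39 = -1351/40*39 = -52689/40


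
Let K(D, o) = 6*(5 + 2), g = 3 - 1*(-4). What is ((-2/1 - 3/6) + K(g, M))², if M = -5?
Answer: 6241/4 ≈ 1560.3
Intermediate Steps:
g = 7 (g = 3 + 4 = 7)
K(D, o) = 42 (K(D, o) = 6*7 = 42)
((-2/1 - 3/6) + K(g, M))² = ((-2/1 - 3/6) + 42)² = ((-2*1 - 3*⅙) + 42)² = ((-2 - ½) + 42)² = (-5/2 + 42)² = (79/2)² = 6241/4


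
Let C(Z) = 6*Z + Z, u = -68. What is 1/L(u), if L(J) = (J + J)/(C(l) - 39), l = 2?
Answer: 25/136 ≈ 0.18382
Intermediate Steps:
C(Z) = 7*Z
L(J) = -2*J/25 (L(J) = (J + J)/(7*2 - 39) = (2*J)/(14 - 39) = (2*J)/(-25) = (2*J)*(-1/25) = -2*J/25)
1/L(u) = 1/(-2/25*(-68)) = 1/(136/25) = 25/136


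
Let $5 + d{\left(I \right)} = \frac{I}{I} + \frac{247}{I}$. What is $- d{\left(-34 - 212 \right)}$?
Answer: $\frac{1231}{246} \approx 5.0041$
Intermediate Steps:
$d{\left(I \right)} = -4 + \frac{247}{I}$ ($d{\left(I \right)} = -5 + \left(\frac{I}{I} + \frac{247}{I}\right) = -5 + \left(1 + \frac{247}{I}\right) = -4 + \frac{247}{I}$)
$- d{\left(-34 - 212 \right)} = - (-4 + \frac{247}{-34 - 212}) = - (-4 + \frac{247}{-246}) = - (-4 + 247 \left(- \frac{1}{246}\right)) = - (-4 - \frac{247}{246}) = \left(-1\right) \left(- \frac{1231}{246}\right) = \frac{1231}{246}$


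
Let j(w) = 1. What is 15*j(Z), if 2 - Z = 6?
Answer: 15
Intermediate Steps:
Z = -4 (Z = 2 - 1*6 = 2 - 6 = -4)
15*j(Z) = 15*1 = 15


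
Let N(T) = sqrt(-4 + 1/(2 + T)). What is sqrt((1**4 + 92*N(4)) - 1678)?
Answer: sqrt(-15093 + 138*I*sqrt(138))/3 ≈ 2.1961 + 41.01*I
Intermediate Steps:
sqrt((1**4 + 92*N(4)) - 1678) = sqrt((1**4 + 92*sqrt((-7 - 4*4)/(2 + 4))) - 1678) = sqrt((1 + 92*sqrt((-7 - 16)/6)) - 1678) = sqrt((1 + 92*sqrt((1/6)*(-23))) - 1678) = sqrt((1 + 92*sqrt(-23/6)) - 1678) = sqrt((1 + 92*(I*sqrt(138)/6)) - 1678) = sqrt((1 + 46*I*sqrt(138)/3) - 1678) = sqrt(-1677 + 46*I*sqrt(138)/3)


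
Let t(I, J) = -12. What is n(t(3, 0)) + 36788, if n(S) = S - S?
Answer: 36788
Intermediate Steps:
n(S) = 0
n(t(3, 0)) + 36788 = 0 + 36788 = 36788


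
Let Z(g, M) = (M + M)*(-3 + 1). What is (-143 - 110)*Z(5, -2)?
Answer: -2024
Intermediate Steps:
Z(g, M) = -4*M (Z(g, M) = (2*M)*(-2) = -4*M)
(-143 - 110)*Z(5, -2) = (-143 - 110)*(-4*(-2)) = -253*8 = -2024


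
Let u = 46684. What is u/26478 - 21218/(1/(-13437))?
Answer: 3774521878916/13239 ≈ 2.8511e+8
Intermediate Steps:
u/26478 - 21218/(1/(-13437)) = 46684/26478 - 21218/(1/(-13437)) = 46684*(1/26478) - 21218/(-1/13437) = 23342/13239 - 21218*(-13437) = 23342/13239 + 285106266 = 3774521878916/13239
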